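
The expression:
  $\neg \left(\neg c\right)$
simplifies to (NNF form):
$c$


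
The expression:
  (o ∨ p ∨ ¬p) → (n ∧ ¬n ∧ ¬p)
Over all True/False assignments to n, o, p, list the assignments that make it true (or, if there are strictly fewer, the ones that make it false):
is never true.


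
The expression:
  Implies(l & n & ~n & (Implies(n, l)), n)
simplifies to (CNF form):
True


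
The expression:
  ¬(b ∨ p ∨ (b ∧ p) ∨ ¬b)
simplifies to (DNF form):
False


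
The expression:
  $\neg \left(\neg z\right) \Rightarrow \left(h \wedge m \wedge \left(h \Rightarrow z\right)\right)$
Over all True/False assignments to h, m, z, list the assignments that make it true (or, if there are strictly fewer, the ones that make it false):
is false only for:
  h=False, m=False, z=True;
  h=False, m=True, z=True;
  h=True, m=False, z=True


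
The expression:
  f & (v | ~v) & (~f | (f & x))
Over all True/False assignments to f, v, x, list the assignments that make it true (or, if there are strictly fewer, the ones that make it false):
is true only for:
  f=True, v=False, x=True;
  f=True, v=True, x=True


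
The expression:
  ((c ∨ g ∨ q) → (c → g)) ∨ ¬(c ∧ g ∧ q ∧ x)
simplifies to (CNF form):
True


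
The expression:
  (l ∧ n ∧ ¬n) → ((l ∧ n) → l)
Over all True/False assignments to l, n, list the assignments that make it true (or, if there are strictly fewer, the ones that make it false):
is always true.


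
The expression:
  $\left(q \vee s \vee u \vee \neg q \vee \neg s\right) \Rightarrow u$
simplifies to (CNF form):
$u$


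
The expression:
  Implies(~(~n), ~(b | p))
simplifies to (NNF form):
~n | (~b & ~p)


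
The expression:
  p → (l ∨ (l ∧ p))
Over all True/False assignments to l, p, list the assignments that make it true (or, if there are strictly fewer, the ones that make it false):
is false only for:
  l=False, p=True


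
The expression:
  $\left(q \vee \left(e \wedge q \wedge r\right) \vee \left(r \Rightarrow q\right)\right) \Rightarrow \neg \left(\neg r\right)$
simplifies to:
$r$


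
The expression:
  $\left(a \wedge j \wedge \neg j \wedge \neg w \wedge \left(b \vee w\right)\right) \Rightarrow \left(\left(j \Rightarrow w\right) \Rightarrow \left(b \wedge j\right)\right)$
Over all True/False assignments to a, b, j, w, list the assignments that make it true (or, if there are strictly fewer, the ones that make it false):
is always true.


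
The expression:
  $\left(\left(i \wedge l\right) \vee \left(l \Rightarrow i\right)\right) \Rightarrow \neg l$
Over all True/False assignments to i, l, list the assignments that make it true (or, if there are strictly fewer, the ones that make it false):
is false only for:
  i=True, l=True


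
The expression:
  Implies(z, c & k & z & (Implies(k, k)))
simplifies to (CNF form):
(c | ~z) & (k | ~z)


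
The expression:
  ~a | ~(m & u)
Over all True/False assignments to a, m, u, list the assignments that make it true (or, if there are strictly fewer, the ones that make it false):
is false only for:
  a=True, m=True, u=True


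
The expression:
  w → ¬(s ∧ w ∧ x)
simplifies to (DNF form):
¬s ∨ ¬w ∨ ¬x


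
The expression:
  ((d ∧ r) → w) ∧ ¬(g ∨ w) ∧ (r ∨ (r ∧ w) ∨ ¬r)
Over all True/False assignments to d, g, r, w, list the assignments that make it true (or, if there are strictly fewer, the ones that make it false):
is true only for:
  d=False, g=False, r=False, w=False;
  d=False, g=False, r=True, w=False;
  d=True, g=False, r=False, w=False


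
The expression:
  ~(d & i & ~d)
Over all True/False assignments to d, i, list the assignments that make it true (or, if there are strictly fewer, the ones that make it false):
is always true.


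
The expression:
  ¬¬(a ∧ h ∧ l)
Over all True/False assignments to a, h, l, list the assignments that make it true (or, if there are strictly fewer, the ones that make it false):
is true only for:
  a=True, h=True, l=True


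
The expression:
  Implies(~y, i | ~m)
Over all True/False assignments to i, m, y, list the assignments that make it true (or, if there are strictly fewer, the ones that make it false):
is false only for:
  i=False, m=True, y=False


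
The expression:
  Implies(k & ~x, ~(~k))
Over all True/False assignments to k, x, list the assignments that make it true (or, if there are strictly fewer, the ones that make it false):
is always true.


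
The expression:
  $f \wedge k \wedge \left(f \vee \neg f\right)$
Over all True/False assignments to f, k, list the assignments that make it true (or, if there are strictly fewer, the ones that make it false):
is true only for:
  f=True, k=True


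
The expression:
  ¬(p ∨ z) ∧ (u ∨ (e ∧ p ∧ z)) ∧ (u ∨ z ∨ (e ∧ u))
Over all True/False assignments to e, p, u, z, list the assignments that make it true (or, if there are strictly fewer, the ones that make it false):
is true only for:
  e=False, p=False, u=True, z=False;
  e=True, p=False, u=True, z=False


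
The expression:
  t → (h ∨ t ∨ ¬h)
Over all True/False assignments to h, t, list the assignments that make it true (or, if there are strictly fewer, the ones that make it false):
is always true.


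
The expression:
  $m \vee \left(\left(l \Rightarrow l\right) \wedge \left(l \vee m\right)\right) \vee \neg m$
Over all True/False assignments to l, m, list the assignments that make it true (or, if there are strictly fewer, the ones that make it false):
is always true.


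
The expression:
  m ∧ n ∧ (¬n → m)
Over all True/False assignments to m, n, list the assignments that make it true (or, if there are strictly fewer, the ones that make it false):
is true only for:
  m=True, n=True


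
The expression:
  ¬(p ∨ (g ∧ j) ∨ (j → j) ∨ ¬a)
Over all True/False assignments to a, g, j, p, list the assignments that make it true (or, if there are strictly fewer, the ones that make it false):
is never true.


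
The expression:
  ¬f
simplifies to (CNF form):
¬f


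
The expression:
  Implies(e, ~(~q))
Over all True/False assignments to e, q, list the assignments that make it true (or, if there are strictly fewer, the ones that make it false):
is false only for:
  e=True, q=False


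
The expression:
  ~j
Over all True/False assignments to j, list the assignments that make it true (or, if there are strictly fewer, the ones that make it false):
is true only for:
  j=False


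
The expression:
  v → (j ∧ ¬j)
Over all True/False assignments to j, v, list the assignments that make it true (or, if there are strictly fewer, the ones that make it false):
is true only for:
  j=False, v=False;
  j=True, v=False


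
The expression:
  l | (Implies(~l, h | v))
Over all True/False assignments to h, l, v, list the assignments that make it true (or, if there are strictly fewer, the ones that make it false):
is false only for:
  h=False, l=False, v=False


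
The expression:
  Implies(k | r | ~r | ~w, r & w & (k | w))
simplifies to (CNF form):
r & w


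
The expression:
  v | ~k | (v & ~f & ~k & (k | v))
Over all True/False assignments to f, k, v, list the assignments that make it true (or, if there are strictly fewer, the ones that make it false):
is false only for:
  f=False, k=True, v=False;
  f=True, k=True, v=False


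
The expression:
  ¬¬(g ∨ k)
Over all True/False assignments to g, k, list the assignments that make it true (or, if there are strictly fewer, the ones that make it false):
is false only for:
  g=False, k=False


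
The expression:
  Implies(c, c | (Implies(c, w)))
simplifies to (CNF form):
True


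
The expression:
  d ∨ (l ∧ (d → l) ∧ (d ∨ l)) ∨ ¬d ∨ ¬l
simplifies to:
True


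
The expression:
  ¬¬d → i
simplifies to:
i ∨ ¬d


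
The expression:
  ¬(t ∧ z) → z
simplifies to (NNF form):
z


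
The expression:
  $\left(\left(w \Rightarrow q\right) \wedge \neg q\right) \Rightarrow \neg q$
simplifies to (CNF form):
$\text{True}$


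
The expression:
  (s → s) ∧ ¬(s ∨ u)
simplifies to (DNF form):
¬s ∧ ¬u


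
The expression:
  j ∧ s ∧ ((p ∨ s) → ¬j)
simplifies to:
False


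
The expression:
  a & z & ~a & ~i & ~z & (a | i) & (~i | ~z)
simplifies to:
False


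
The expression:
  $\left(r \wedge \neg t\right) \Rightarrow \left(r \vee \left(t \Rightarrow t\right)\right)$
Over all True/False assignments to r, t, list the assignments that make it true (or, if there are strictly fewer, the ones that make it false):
is always true.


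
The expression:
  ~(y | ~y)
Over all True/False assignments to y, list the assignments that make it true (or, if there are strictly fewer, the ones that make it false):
is never true.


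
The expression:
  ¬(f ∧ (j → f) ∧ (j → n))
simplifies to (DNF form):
(j ∧ ¬n) ∨ ¬f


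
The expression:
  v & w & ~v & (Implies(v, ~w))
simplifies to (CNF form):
False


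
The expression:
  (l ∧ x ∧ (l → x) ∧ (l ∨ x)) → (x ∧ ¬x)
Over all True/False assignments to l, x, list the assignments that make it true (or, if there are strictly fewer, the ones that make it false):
is false only for:
  l=True, x=True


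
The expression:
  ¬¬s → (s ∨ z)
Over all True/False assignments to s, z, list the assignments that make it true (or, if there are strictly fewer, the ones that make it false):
is always true.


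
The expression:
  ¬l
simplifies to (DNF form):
¬l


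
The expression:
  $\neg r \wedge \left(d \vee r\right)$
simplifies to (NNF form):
$d \wedge \neg r$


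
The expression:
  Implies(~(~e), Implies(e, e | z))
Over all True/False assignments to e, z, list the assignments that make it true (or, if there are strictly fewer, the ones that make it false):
is always true.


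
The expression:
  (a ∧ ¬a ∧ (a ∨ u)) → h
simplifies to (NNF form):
True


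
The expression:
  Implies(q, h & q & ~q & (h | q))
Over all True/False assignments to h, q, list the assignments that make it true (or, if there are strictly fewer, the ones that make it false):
is true only for:
  h=False, q=False;
  h=True, q=False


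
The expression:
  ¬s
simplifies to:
¬s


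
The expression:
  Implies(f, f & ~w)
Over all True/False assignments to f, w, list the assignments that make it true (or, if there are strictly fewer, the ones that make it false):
is false only for:
  f=True, w=True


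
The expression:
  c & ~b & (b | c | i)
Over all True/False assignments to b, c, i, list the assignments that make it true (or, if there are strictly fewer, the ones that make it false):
is true only for:
  b=False, c=True, i=False;
  b=False, c=True, i=True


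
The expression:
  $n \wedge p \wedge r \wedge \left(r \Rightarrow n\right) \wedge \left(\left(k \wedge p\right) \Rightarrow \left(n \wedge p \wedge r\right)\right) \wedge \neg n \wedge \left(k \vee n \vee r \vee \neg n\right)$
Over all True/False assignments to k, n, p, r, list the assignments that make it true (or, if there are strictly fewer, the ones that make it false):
is never true.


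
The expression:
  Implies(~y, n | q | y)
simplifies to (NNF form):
n | q | y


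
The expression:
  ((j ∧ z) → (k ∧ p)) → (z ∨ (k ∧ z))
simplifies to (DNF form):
z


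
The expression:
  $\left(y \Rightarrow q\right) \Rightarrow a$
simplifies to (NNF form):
$a \vee \left(y \wedge \neg q\right)$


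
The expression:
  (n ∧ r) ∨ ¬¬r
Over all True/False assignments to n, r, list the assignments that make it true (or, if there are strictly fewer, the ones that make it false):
is true only for:
  n=False, r=True;
  n=True, r=True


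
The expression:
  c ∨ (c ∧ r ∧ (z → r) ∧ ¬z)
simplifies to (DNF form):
c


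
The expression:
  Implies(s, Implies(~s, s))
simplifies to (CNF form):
True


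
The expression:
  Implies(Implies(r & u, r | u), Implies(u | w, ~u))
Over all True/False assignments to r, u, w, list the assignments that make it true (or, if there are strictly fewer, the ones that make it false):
is true only for:
  r=False, u=False, w=False;
  r=False, u=False, w=True;
  r=True, u=False, w=False;
  r=True, u=False, w=True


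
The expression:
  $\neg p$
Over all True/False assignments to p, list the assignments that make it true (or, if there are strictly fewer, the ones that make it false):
is true only for:
  p=False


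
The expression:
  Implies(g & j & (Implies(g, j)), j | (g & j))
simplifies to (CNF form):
True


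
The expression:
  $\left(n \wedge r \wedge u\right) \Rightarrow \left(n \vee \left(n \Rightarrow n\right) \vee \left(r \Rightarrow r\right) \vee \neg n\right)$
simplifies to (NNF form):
$\text{True}$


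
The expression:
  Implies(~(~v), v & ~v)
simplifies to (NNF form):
~v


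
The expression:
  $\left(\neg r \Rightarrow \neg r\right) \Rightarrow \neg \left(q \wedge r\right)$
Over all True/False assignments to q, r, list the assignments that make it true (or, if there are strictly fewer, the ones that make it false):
is false only for:
  q=True, r=True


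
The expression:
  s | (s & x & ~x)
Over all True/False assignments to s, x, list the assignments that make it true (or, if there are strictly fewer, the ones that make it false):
is true only for:
  s=True, x=False;
  s=True, x=True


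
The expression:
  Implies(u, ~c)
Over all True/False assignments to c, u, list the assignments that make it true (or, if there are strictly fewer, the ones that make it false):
is false only for:
  c=True, u=True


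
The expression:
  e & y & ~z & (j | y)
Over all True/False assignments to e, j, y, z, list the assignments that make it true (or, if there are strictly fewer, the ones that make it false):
is true only for:
  e=True, j=False, y=True, z=False;
  e=True, j=True, y=True, z=False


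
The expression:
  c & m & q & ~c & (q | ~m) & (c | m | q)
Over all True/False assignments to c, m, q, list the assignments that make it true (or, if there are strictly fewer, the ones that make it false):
is never true.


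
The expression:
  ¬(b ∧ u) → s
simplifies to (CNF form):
(b ∨ s) ∧ (s ∨ u)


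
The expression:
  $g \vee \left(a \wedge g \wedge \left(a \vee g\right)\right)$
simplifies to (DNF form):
$g$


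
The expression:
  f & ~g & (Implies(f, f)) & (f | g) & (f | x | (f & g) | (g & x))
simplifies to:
f & ~g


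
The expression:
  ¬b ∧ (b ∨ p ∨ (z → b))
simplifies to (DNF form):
(p ∧ ¬b) ∨ (¬b ∧ ¬z)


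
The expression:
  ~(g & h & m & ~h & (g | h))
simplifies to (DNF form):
True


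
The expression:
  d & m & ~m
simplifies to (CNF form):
False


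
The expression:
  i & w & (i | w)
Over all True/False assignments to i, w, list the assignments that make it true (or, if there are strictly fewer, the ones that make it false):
is true only for:
  i=True, w=True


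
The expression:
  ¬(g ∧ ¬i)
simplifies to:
i ∨ ¬g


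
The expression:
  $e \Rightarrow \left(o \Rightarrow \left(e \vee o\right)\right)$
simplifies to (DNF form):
$\text{True}$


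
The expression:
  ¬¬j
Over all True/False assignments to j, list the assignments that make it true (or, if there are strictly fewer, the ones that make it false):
is true only for:
  j=True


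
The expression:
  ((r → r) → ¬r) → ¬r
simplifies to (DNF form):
True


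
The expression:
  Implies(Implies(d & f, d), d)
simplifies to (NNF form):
d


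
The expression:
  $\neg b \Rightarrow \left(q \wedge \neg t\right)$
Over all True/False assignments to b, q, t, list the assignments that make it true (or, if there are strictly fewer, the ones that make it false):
is false only for:
  b=False, q=False, t=False;
  b=False, q=False, t=True;
  b=False, q=True, t=True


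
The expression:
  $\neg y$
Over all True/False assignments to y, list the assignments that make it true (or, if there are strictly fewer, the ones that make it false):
is true only for:
  y=False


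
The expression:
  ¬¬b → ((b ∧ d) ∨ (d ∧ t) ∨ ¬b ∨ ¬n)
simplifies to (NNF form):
d ∨ ¬b ∨ ¬n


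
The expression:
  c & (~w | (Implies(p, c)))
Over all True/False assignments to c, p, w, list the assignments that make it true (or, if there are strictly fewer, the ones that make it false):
is true only for:
  c=True, p=False, w=False;
  c=True, p=False, w=True;
  c=True, p=True, w=False;
  c=True, p=True, w=True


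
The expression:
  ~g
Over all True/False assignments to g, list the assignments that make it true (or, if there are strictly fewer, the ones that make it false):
is true only for:
  g=False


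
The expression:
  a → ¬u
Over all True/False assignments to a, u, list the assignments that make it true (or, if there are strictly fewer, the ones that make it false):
is false only for:
  a=True, u=True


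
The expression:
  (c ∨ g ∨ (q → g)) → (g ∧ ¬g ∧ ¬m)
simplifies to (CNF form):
q ∧ ¬c ∧ ¬g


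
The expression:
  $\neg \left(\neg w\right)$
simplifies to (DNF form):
$w$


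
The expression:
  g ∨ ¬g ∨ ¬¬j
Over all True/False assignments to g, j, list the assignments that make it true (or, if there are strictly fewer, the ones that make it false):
is always true.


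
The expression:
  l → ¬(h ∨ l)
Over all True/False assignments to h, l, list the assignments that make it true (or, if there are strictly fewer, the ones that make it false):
is true only for:
  h=False, l=False;
  h=True, l=False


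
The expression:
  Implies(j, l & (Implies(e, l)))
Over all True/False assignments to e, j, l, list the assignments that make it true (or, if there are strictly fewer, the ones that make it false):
is false only for:
  e=False, j=True, l=False;
  e=True, j=True, l=False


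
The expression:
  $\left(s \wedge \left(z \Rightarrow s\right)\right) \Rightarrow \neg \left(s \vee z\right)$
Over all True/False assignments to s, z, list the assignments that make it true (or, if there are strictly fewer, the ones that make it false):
is true only for:
  s=False, z=False;
  s=False, z=True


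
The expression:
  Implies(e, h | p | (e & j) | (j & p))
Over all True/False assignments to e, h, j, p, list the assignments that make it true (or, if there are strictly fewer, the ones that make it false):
is false only for:
  e=True, h=False, j=False, p=False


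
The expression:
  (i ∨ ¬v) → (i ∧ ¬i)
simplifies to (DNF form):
v ∧ ¬i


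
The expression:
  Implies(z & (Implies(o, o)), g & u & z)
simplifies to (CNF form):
(g | ~z) & (u | ~z)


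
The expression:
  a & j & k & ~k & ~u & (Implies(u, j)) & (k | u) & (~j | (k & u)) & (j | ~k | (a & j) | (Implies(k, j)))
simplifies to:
False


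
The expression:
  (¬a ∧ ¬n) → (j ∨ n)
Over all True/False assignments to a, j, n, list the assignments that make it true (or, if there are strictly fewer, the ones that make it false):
is false only for:
  a=False, j=False, n=False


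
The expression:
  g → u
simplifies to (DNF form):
u ∨ ¬g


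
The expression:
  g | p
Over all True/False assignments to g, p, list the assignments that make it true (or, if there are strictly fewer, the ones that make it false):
is false only for:
  g=False, p=False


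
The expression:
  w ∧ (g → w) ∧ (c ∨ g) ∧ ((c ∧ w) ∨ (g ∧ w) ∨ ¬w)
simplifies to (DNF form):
(c ∧ w) ∨ (g ∧ w)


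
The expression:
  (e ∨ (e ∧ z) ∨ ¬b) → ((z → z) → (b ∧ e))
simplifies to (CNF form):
b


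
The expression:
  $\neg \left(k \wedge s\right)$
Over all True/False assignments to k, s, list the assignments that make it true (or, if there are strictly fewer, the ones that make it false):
is false only for:
  k=True, s=True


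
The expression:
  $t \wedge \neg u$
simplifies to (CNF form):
$t \wedge \neg u$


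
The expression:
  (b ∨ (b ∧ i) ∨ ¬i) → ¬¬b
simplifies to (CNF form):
b ∨ i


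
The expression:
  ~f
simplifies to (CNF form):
~f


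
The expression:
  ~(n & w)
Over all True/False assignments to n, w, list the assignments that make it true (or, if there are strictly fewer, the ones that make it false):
is false only for:
  n=True, w=True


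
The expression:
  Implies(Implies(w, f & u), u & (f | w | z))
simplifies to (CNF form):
(u | w) & (f | w | z)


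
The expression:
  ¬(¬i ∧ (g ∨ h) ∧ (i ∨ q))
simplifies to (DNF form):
i ∨ (¬g ∧ ¬h) ∨ ¬q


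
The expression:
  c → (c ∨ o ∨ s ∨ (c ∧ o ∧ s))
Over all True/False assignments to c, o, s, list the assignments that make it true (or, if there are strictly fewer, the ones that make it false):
is always true.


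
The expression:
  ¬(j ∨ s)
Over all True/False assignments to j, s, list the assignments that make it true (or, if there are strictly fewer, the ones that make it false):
is true only for:
  j=False, s=False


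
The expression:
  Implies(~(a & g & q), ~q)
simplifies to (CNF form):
(a | ~q) & (g | ~q)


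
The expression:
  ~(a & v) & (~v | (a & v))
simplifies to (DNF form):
~v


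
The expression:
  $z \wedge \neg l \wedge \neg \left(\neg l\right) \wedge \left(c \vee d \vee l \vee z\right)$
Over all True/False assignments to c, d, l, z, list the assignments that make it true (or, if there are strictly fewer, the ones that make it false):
is never true.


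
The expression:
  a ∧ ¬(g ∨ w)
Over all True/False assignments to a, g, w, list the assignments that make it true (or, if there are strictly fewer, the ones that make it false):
is true only for:
  a=True, g=False, w=False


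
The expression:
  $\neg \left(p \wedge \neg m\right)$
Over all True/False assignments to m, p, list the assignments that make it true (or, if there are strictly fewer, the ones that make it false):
is false only for:
  m=False, p=True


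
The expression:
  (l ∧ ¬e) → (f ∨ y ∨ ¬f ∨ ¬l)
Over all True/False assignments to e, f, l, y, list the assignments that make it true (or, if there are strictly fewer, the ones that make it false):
is always true.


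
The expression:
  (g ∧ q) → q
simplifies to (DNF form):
True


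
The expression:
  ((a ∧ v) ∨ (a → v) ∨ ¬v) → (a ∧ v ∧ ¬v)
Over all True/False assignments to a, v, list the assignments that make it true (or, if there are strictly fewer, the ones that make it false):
is never true.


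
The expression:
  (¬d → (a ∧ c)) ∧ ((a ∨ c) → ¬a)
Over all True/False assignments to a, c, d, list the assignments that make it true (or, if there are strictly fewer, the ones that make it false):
is true only for:
  a=False, c=False, d=True;
  a=False, c=True, d=True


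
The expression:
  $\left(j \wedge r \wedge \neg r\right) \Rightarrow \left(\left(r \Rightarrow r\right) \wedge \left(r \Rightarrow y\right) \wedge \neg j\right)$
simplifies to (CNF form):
$\text{True}$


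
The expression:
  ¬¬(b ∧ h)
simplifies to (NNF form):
b ∧ h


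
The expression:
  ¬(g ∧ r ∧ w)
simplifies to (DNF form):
¬g ∨ ¬r ∨ ¬w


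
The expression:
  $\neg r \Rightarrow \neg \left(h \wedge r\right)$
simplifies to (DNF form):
$\text{True}$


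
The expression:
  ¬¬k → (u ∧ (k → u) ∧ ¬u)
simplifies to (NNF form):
¬k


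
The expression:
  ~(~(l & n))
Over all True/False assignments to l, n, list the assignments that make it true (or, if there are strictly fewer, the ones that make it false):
is true only for:
  l=True, n=True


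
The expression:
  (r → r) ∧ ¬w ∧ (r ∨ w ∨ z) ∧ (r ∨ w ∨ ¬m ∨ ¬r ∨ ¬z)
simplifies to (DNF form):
(r ∧ ¬w) ∨ (z ∧ ¬w)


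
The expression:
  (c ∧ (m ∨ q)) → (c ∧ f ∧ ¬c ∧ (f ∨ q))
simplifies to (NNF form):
(¬m ∧ ¬q) ∨ ¬c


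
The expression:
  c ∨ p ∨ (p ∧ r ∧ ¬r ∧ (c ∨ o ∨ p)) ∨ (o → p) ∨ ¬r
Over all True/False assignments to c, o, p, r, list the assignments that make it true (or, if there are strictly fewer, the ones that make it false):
is false only for:
  c=False, o=True, p=False, r=True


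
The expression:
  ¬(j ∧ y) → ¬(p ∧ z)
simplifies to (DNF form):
(j ∧ y) ∨ ¬p ∨ ¬z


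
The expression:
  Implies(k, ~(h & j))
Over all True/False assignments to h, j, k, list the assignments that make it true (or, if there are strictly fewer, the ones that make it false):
is false only for:
  h=True, j=True, k=True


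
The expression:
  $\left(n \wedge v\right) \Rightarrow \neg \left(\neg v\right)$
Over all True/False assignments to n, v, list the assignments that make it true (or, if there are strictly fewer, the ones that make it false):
is always true.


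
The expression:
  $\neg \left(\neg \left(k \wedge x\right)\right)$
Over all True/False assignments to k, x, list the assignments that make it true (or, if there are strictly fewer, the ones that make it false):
is true only for:
  k=True, x=True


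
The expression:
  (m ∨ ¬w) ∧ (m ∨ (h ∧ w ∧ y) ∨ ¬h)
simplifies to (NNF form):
m ∨ (¬h ∧ ¬w)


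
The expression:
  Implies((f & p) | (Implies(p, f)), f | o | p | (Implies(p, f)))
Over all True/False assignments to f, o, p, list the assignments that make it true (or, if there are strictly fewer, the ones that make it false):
is always true.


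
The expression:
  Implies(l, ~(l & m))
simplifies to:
~l | ~m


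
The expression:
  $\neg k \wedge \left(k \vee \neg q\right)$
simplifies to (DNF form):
$\neg k \wedge \neg q$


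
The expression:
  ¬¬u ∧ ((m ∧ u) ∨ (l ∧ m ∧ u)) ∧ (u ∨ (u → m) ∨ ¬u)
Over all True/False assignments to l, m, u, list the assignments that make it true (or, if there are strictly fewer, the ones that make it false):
is true only for:
  l=False, m=True, u=True;
  l=True, m=True, u=True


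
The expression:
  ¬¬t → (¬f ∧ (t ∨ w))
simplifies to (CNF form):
¬f ∨ ¬t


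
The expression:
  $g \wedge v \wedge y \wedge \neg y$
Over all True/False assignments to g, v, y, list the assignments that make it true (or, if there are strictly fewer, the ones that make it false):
is never true.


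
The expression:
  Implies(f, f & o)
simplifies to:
o | ~f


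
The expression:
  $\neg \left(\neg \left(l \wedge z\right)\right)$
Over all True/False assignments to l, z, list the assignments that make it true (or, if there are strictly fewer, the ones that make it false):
is true only for:
  l=True, z=True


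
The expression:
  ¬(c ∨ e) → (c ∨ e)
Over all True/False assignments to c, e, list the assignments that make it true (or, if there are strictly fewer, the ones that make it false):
is false only for:
  c=False, e=False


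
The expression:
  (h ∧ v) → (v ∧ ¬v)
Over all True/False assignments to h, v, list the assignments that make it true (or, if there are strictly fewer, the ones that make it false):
is false only for:
  h=True, v=True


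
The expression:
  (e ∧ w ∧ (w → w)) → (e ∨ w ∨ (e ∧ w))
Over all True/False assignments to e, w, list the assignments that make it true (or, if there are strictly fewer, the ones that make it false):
is always true.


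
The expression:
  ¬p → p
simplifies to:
p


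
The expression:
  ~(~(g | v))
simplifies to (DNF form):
g | v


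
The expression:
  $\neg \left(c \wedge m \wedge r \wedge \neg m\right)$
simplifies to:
$\text{True}$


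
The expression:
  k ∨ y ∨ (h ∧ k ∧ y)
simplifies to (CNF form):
k ∨ y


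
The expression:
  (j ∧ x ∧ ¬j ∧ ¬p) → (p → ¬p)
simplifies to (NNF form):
True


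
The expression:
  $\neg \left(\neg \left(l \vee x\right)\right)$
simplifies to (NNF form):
$l \vee x$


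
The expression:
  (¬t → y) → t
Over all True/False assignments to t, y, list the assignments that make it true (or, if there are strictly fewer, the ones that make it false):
is false only for:
  t=False, y=True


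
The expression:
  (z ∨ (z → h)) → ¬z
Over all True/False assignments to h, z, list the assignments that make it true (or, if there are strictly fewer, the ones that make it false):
is true only for:
  h=False, z=False;
  h=True, z=False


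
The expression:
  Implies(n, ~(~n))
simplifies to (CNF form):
True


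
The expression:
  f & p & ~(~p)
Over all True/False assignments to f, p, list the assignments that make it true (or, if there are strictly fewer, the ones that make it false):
is true only for:
  f=True, p=True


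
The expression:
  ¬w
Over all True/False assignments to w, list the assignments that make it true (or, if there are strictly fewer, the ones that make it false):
is true only for:
  w=False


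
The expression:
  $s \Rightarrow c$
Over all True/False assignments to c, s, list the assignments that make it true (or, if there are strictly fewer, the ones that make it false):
is false only for:
  c=False, s=True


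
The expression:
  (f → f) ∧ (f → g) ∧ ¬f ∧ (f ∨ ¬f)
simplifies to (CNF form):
¬f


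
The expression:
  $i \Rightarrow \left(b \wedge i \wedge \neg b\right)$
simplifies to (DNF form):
$\neg i$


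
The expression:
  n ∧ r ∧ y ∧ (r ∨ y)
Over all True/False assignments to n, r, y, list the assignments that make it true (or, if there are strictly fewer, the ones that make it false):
is true only for:
  n=True, r=True, y=True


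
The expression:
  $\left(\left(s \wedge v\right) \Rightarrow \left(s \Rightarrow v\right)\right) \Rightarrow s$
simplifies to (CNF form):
$s$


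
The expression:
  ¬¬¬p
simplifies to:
¬p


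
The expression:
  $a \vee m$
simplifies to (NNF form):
$a \vee m$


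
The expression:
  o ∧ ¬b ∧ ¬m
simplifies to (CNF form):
o ∧ ¬b ∧ ¬m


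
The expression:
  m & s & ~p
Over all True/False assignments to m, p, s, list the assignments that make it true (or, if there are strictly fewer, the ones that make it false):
is true only for:
  m=True, p=False, s=True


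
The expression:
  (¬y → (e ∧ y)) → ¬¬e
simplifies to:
e ∨ ¬y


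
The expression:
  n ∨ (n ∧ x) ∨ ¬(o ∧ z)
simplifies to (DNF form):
n ∨ ¬o ∨ ¬z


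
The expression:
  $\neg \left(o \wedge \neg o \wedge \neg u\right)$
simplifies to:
$\text{True}$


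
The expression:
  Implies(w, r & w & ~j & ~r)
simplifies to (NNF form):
~w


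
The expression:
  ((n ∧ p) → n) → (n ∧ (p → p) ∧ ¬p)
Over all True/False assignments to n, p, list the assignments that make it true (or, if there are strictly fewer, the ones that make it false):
is true only for:
  n=True, p=False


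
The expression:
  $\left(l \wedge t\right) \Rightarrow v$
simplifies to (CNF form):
$v \vee \neg l \vee \neg t$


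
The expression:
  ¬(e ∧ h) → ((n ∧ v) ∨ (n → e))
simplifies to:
e ∨ v ∨ ¬n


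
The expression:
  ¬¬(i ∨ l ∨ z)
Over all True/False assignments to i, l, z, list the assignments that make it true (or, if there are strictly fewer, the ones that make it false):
is false only for:
  i=False, l=False, z=False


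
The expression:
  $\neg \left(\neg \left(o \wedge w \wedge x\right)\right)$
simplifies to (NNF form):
$o \wedge w \wedge x$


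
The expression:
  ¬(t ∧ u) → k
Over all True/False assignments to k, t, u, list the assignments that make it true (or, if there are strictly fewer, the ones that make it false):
is false only for:
  k=False, t=False, u=False;
  k=False, t=False, u=True;
  k=False, t=True, u=False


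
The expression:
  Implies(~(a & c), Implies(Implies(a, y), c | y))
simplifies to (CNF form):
a | c | y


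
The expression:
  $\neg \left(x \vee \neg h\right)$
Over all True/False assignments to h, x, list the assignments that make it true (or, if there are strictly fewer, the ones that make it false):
is true only for:
  h=True, x=False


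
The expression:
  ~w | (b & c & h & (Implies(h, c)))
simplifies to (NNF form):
~w | (b & c & h)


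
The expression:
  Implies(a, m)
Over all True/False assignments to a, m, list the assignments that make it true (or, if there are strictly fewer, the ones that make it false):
is false only for:
  a=True, m=False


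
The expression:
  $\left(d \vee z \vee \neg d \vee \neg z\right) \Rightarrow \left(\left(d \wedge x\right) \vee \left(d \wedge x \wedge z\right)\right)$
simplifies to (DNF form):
$d \wedge x$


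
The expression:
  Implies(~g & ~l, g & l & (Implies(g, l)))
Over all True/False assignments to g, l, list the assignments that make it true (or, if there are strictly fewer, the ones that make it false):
is false only for:
  g=False, l=False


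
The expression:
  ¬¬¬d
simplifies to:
¬d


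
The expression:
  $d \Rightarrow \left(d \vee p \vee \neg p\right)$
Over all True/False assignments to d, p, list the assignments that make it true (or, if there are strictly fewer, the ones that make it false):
is always true.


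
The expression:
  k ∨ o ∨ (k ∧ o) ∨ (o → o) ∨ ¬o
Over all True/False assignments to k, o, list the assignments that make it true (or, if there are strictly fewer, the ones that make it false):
is always true.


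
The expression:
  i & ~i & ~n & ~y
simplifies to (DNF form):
False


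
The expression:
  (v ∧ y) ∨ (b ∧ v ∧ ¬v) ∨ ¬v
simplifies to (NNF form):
y ∨ ¬v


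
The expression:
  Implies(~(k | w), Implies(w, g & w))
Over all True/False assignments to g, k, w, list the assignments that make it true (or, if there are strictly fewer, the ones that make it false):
is always true.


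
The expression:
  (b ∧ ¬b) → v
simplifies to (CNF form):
True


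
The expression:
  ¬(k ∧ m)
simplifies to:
¬k ∨ ¬m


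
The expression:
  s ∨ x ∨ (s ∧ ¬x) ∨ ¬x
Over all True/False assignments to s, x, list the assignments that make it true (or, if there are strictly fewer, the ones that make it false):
is always true.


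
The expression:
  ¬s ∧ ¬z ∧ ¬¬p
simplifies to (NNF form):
p ∧ ¬s ∧ ¬z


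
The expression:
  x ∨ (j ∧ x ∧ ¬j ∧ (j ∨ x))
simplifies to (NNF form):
x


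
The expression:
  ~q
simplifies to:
~q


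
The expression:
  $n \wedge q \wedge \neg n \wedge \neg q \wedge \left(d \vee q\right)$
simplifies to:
$\text{False}$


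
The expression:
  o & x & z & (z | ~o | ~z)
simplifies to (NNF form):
o & x & z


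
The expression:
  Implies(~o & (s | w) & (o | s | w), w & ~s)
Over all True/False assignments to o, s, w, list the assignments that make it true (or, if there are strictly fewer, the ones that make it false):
is false only for:
  o=False, s=True, w=False;
  o=False, s=True, w=True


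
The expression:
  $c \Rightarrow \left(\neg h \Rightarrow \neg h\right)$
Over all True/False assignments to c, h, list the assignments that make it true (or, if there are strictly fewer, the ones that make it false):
is always true.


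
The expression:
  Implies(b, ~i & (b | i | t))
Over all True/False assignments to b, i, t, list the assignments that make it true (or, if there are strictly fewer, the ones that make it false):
is false only for:
  b=True, i=True, t=False;
  b=True, i=True, t=True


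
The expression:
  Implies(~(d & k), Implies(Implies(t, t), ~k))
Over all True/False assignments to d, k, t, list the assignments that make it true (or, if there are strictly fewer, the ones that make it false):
is false only for:
  d=False, k=True, t=False;
  d=False, k=True, t=True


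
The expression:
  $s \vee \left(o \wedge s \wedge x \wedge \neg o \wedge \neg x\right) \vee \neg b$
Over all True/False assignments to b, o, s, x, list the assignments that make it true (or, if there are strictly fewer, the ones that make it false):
is false only for:
  b=True, o=False, s=False, x=False;
  b=True, o=False, s=False, x=True;
  b=True, o=True, s=False, x=False;
  b=True, o=True, s=False, x=True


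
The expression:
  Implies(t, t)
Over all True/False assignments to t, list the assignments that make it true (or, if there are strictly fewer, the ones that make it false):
is always true.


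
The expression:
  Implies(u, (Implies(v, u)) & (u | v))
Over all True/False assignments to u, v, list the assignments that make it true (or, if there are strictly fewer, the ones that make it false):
is always true.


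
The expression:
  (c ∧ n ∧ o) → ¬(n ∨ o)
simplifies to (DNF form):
¬c ∨ ¬n ∨ ¬o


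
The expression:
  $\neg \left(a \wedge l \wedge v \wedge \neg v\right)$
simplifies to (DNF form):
$\text{True}$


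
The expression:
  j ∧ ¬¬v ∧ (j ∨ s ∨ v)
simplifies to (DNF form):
j ∧ v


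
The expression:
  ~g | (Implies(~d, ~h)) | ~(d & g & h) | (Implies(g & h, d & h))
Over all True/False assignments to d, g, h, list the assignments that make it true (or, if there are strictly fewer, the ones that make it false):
is always true.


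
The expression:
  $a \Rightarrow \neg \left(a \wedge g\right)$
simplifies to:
$\neg a \vee \neg g$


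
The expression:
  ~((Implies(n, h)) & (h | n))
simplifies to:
~h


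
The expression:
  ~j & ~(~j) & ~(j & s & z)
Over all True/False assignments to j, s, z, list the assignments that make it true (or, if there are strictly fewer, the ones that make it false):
is never true.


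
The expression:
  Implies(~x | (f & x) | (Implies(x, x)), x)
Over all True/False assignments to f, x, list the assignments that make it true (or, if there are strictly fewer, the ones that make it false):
is true only for:
  f=False, x=True;
  f=True, x=True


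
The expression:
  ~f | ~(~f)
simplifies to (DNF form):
True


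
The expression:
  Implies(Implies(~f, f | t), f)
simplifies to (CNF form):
f | ~t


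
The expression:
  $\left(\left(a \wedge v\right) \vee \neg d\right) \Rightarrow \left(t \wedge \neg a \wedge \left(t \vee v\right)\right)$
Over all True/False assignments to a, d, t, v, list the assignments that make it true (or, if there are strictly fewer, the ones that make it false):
is true only for:
  a=False, d=False, t=True, v=False;
  a=False, d=False, t=True, v=True;
  a=False, d=True, t=False, v=False;
  a=False, d=True, t=False, v=True;
  a=False, d=True, t=True, v=False;
  a=False, d=True, t=True, v=True;
  a=True, d=True, t=False, v=False;
  a=True, d=True, t=True, v=False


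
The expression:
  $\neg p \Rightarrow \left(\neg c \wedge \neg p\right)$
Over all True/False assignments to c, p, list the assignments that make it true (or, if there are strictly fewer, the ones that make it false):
is false only for:
  c=True, p=False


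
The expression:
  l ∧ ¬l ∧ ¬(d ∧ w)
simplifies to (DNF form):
False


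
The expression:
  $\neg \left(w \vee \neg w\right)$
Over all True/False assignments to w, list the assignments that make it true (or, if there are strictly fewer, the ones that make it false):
is never true.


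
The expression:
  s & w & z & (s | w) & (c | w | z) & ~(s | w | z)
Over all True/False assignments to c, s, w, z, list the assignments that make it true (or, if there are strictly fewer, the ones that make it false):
is never true.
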